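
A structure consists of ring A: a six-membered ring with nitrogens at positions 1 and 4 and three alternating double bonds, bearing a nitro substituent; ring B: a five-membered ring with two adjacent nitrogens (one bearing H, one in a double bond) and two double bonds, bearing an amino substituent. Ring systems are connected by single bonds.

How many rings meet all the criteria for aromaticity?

2

Ring A is fully conjugated (every ring atom contributes a p orbital); 3 ring double bonds give 6 π electrons. Since 6 = 4n+2 (n=1), ring A is aromatic (pyrazine).
Ring B is planar and fully conjugated; 2 ring double bonds (4 π electrons) plus a heteroatom lone pair (2) give 6 π electrons. 6 = 4(1)+2, so ring B is aromatic (pyrazole).
Aromatic: A, B. Total: 2.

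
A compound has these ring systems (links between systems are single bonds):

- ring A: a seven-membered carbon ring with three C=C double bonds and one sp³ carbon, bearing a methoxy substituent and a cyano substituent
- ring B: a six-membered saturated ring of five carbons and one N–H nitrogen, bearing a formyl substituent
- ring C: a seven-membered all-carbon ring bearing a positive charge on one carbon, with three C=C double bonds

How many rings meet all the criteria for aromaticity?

Ring A has one sp³ carbon, so it is not fully conjugated — not aromatic (cycloheptatriene).
Ring B has only sp³ atoms, so it is not fully conjugated — not aromatic (piperidine).
Ring C is planar and fully conjugated; 3 ring double bonds (6 π electrons) plus the carbocation's empty p orbital (0, but keeps the ring conjugated) give 6 π electrons. Since 6 = 4n+2 (n=1), ring C is aromatic (tropylium cation).
Aromatic: C. Total: 1.

1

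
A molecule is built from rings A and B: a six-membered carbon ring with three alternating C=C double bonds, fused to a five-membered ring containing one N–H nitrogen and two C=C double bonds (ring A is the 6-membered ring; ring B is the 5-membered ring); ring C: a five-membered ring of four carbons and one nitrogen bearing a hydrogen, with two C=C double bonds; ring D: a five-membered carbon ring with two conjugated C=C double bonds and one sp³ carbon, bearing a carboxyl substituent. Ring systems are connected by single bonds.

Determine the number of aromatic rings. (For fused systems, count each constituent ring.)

3

Rings A and B form a fused bicyclic system (with one N–H) with 9 sp² atoms and 10 π electrons from ring double bonds plus a heteroatom lone pair. 10 = 4(2)+2, so the system is aromatic and both rings count as aromatic (indole).
Ring C is planar and fully conjugated; 2 ring double bonds (4 π electrons) plus a heteroatom lone pair (2) give 6 π electrons. That satisfies 4n+2 with n=1, so ring C is aromatic (pyrrole).
Ring D has one sp³ carbon, so it is not fully conjugated — not aromatic (cyclopentadiene).
Aromatic: A, B, C. Total: 3.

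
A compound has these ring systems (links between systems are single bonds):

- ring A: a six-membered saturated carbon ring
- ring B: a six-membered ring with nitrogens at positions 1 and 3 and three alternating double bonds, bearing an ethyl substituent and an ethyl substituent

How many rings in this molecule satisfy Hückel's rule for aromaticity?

Ring A has only sp³ atoms, so it is not fully conjugated — not aromatic (cyclohexane).
Ring B is planar and fully conjugated; 3 ring double bonds give 6 π electrons. That satisfies 4n+2 with n=1, so ring B is aromatic (pyrimidine).
Aromatic: B. Total: 1.

1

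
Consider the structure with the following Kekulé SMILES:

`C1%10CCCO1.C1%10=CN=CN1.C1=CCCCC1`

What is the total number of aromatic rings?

1

The SMILES encodes a five-membered saturated ring of four carbons and one oxygen; a five-membered ring with nitrogens at positions 1 and 3 (one bearing H, one in a C=N bond) and two double bonds; a six-membered carbon ring with one C=C double bond.
The 5-membered ring with one oxygen has only sp³ atoms, so it is not fully conjugated — not aromatic (tetrahydrofuran).
The 5-membered ring with two nitrogens (one N–H, one =N–) is planar and fully conjugated; 2 ring double bonds (4 π electrons) plus a heteroatom lone pair (2) give 6 π electrons. 6 = 4(1)+2, so it is aromatic (imidazole).
The 6-membered ring has four sp³ carbons, so it is not fully conjugated — not aromatic (cyclohexene).
1 of the 3 rings is aromatic. Total: 1.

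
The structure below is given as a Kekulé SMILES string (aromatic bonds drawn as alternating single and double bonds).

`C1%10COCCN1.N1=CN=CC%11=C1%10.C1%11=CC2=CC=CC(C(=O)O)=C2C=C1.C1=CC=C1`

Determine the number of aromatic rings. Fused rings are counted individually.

3

The SMILES encodes a six-membered saturated ring with an oxygen and an N–H nitrogen at positions 1 and 4; a six-membered ring with nitrogens at positions 1 and 3 and three alternating double bonds; two fused six-membered carbon rings, each with three alternating C=C double bonds; a four-membered carbon ring with two alternating C=C double bonds.
The 6-membered ring with one oxygen and one N–H (1,4) has only sp³ atoms, so it is not fully conjugated — not aromatic (morpholine).
The 6-membered ring with two nitrogens (1,3) is fully conjugated (every ring atom contributes a p orbital); 3 ring double bonds give 6 π electrons. That satisfies 4n+2 with n=1, so it is aromatic (pyrimidine).
The fused 6/6-membered bicyclic is a single π system with 10 sp² atoms and 10 π electrons from ring double bonds. 10 = 4(2)+2, so the system is aromatic and both rings count as aromatic (naphthalene).
The 4-membered ring has only sp² ring atoms; a planar conformation would have a fully conjugated π system of 4 electrons. But 4 = 4(1), which is 4n not 4n+2, so it is not aromatic (cyclobutadiene) — cyclobutadiene is antiaromatic and distorts to a rectangle.
3 of the 5 rings are aromatic. Total: 3.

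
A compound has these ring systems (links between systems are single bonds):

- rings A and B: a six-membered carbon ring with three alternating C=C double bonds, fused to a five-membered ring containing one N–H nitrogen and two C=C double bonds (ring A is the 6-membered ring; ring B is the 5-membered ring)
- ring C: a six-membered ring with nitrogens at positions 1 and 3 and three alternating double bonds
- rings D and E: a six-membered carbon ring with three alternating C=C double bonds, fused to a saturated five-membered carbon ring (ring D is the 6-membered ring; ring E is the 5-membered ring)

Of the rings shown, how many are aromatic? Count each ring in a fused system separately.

Rings A and B form a fused bicyclic system (with one N–H) with 9 sp² atoms and 10 π electrons from ring double bonds plus a heteroatom lone pair. 10 = 4(2)+2, so the system is aromatic and both rings count as aromatic (indole).
Ring C has a continuous p-orbital overlap around the ring; 3 ring double bonds give 6 π electrons. Since 6 = 4n+2 (n=1), ring C is aromatic (pyrimidine).
Ring D is planar and fully conjugated; 3 ring double bonds give 6 π electrons. 6 = 4(1)+2, so ring D is aromatic (benzene ring).
Ring E has three sp³ carbons, so it is not fully conjugated — not aromatic (cyclopentane ring).
Aromatic: A, B, C, D. Total: 4.

4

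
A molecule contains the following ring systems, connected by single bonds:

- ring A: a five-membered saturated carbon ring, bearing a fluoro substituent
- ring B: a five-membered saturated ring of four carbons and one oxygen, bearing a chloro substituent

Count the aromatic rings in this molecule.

Ring A has only sp³ atoms, so it is not fully conjugated — not aromatic (cyclopentane).
Ring B has only sp³ atoms, so it is not fully conjugated — not aromatic (tetrahydrofuran).
No ring is aromatic. Total: 0.

0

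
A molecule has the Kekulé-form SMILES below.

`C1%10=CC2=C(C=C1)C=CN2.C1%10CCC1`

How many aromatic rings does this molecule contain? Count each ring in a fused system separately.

The SMILES encodes a six-membered carbon ring with three alternating C=C double bonds, fused to a five-membered ring containing one N–H nitrogen and two C=C double bonds; a four-membered saturated carbon ring.
The fused 6/5-membered bicyclic (with one N–H) is a single π system with 9 sp² atoms and 10 π electrons from ring double bonds plus a heteroatom lone pair. 10 = 4(2)+2, so the system is aromatic and both rings count as aromatic (indole).
The 4-membered ring has only sp³ atoms, so it is not fully conjugated — not aromatic (cyclobutane).
2 of the 3 rings are aromatic. Total: 2.

2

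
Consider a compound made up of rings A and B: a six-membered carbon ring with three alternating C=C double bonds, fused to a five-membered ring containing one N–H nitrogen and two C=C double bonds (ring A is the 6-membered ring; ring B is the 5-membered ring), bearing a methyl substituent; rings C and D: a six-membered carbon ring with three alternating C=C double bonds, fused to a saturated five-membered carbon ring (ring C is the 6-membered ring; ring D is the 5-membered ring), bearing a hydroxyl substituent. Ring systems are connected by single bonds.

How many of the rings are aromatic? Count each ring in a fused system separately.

Rings A and B form a fused bicyclic system (with one N–H) with 9 sp² atoms and 10 π electrons from ring double bonds plus a heteroatom lone pair. 10 = 4(2)+2, so the system is aromatic and both rings count as aromatic (indole).
Ring C has a continuous p-orbital overlap around the ring; 3 ring double bonds give 6 π electrons. 6 = 4(1)+2, so ring C is aromatic (benzene ring).
Ring D has three sp³ carbons, so it is not fully conjugated — not aromatic (cyclopentane ring).
Aromatic: A, B, C. Total: 3.

3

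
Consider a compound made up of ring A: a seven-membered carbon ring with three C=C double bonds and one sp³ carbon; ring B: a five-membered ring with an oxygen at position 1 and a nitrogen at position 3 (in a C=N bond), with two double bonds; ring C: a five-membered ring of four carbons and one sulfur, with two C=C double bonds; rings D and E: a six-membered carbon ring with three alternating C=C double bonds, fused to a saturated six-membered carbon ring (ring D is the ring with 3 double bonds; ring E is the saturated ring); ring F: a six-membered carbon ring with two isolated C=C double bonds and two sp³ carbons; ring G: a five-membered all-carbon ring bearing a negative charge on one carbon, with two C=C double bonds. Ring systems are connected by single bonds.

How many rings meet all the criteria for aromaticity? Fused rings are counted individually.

Ring A has one sp³ carbon, so it is not fully conjugated — not aromatic (cycloheptatriene).
Ring B is fully conjugated (every ring atom contributes a p orbital); 2 ring double bonds (4 π electrons) plus a heteroatom lone pair (2) give 6 π electrons. 6 = 4(1)+2, so ring B is aromatic (oxazole).
Ring C is planar and fully conjugated; 2 ring double bonds (4 π electrons) plus a heteroatom lone pair (2) give 6 π electrons. 6 = 4(1)+2, so ring C is aromatic (thiophene).
Ring D is planar and fully conjugated; 3 ring double bonds give 6 π electrons. Since 6 = 4n+2 (n=1), ring D is aromatic (benzene ring).
Ring E has four sp³ carbons, so it is not fully conjugated — not aromatic (cyclohexane ring).
Ring F has two sp³ carbons, so it is not fully conjugated — not aromatic (1,4-cyclohexadiene).
Ring G is fully conjugated (every ring atom contributes a p orbital); 2 ring double bonds (4 π electrons) plus the carbanion lone pair (2) give 6 π electrons. 6 = 4(1)+2, so ring G is aromatic (cyclopentadienyl anion).
Aromatic: B, C, D, G. Total: 4.

4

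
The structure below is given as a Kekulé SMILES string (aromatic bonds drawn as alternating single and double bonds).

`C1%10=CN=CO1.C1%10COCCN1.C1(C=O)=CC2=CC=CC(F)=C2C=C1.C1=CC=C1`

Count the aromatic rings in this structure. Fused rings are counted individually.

The SMILES encodes a five-membered ring with an oxygen at position 1 and a nitrogen at position 3 (in a C=N bond), with two double bonds; a six-membered saturated ring with an oxygen and an N–H nitrogen at positions 1 and 4; two fused six-membered carbon rings, each with three alternating C=C double bonds; a four-membered carbon ring with two alternating C=C double bonds.
The 5-membered ring with one oxygen and one =N– is fully conjugated (every ring atom contributes a p orbital); 2 ring double bonds (4 π electrons) plus a heteroatom lone pair (2) give 6 π electrons. 6 = 4(1)+2, so it is aromatic (oxazole).
The 6-membered ring with one oxygen and one N–H (1,4) has only sp³ atoms, so it is not fully conjugated — not aromatic (morpholine).
The fused 6/6-membered bicyclic is a single π system with 10 sp² atoms and 10 π electrons from ring double bonds. 10 = 4(2)+2, so the system is aromatic and both rings count as aromatic (naphthalene).
The 4-membered ring has only sp² ring atoms; a planar conformation would have a fully conjugated π system of 4 electrons. But 4 = 4(1), which is 4n not 4n+2, so it is not aromatic (cyclobutadiene) — cyclobutadiene is antiaromatic and distorts to a rectangle.
3 of the 5 rings are aromatic. Total: 3.

3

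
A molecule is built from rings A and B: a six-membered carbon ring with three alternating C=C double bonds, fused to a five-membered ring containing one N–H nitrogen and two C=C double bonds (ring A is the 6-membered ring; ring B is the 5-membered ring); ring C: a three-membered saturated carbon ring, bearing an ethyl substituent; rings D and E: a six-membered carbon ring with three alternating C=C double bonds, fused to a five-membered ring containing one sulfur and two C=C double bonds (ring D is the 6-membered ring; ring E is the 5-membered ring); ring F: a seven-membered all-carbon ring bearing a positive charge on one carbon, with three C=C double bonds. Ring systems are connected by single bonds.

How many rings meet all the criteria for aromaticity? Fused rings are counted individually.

5

Rings A and B form a fused bicyclic system (with one N–H) with 9 sp² atoms and 10 π electrons from ring double bonds plus a heteroatom lone pair. 10 = 4(2)+2, so the system is aromatic and both rings count as aromatic (indole).
Ring C has only sp³ atoms, so it is not fully conjugated — not aromatic (cyclopropane).
Rings D and E form a fused bicyclic system (with one sulfur) with 9 sp² atoms and 10 π electrons from ring double bonds plus a heteroatom lone pair. 10 = 4(2)+2, so the system is aromatic and both rings count as aromatic (benzothiophene).
Ring F is planar and fully conjugated; 3 ring double bonds (6 π electrons) plus the carbocation's empty p orbital (0, but keeps the ring conjugated) give 6 π electrons. That satisfies 4n+2 with n=1, so ring F is aromatic (tropylium cation).
Aromatic: A, B, D, E, F. Total: 5.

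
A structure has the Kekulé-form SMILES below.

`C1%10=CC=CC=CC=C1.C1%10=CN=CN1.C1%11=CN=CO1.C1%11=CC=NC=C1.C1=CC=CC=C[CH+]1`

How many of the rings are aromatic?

4

The SMILES encodes an eight-membered carbon ring with four alternating C=C double bonds; a five-membered ring with nitrogens at positions 1 and 3 (one bearing H, one in a C=N bond) and two double bonds; a five-membered ring with an oxygen at position 1 and a nitrogen at position 3 (in a C=N bond), with two double bonds; a six-membered ring of five carbons and one nitrogen with three alternating double bonds; a seven-membered all-carbon ring bearing a positive charge on one carbon, with three C=C double bonds.
The 8-membered ring has only sp² ring atoms; a planar conformation would have a fully conjugated π system of 8 electrons. But 8 = 4(2), which is 4n not 4n+2, so it is not aromatic (cyclooctatetraene) — cyclooctatetraene distorts into a non-planar tub to avoid antiaromaticity.
The 5-membered ring with two nitrogens (one N–H, one =N–) is fully conjugated (every ring atom contributes a p orbital); 2 ring double bonds (4 π electrons) plus a heteroatom lone pair (2) give 6 π electrons. Since 6 = 4n+2 (n=1), it is aromatic (imidazole).
The 5-membered ring with one oxygen and one =N– is planar and fully conjugated; 2 ring double bonds (4 π electrons) plus a heteroatom lone pair (2) give 6 π electrons. That satisfies 4n+2 with n=1, so it is aromatic (oxazole).
The 6-membered ring with one nitrogen is planar and fully conjugated; 3 ring double bonds give 6 π electrons. Since 6 = 4n+2 (n=1), it is aromatic (pyridine).
The 7-membered ring is planar and fully conjugated; 3 ring double bonds (6 π electrons) plus the carbocation's empty p orbital (0, but keeps the ring conjugated) give 6 π electrons. Since 6 = 4n+2 (n=1), it is aromatic (tropylium cation).
4 of the 5 rings are aromatic. Total: 4.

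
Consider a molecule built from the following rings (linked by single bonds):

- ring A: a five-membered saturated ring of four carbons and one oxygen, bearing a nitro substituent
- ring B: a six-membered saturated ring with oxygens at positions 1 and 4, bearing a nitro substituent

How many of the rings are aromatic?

0

Ring A has only sp³ atoms, so it is not fully conjugated — not aromatic (tetrahydrofuran).
Ring B has only sp³ atoms, so it is not fully conjugated — not aromatic (1,4-dioxane).
No ring is aromatic. Total: 0.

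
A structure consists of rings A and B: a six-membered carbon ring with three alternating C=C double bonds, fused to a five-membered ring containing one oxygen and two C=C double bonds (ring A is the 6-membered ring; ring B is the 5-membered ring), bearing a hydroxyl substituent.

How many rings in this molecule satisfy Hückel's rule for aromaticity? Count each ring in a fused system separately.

Rings A and B form a fused bicyclic system (with one oxygen) with 9 sp² atoms and 10 π electrons from ring double bonds plus a heteroatom lone pair. 10 = 4(2)+2, so the system is aromatic and both rings count as aromatic (benzofuran).
Aromatic: A, B. Total: 2.

2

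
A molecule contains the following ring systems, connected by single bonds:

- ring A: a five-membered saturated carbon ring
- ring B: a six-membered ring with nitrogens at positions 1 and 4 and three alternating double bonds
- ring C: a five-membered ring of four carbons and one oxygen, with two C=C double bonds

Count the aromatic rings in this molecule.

2

Ring A has only sp³ atoms, so it is not fully conjugated — not aromatic (cyclopentane).
Ring B is planar and fully conjugated; 3 ring double bonds give 6 π electrons. That satisfies 4n+2 with n=1, so ring B is aromatic (pyrazine).
Ring C is fully conjugated (every ring atom contributes a p orbital); 2 ring double bonds (4 π electrons) plus a heteroatom lone pair (2) give 6 π electrons. Since 6 = 4n+2 (n=1), ring C is aromatic (furan).
Aromatic: B, C. Total: 2.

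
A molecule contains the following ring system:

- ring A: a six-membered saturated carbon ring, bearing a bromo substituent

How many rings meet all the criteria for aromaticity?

Ring A has only sp³ atoms, so it is not fully conjugated — not aromatic (cyclohexane).

0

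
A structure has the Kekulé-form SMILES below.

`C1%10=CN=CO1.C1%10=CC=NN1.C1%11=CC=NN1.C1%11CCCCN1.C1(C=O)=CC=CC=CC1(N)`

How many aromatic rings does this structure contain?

The SMILES encodes a five-membered ring with an oxygen at position 1 and a nitrogen at position 3 (in a C=N bond), with two double bonds; a five-membered ring with two adjacent nitrogens (one bearing H, one in a double bond) and two double bonds; a five-membered ring with two adjacent nitrogens (one bearing H, one in a double bond) and two double bonds; a six-membered saturated ring of five carbons and one N–H nitrogen; a seven-membered carbon ring with three C=C double bonds and one sp³ carbon.
The 5-membered ring with one oxygen and one =N– has a continuous p-orbital overlap around the ring; 2 ring double bonds (4 π electrons) plus a heteroatom lone pair (2) give 6 π electrons. Since 6 = 4n+2 (n=1), it is aromatic (oxazole).
The 5-membered ring with two adjacent nitrogens (one N–H, one =N–) has a continuous p-orbital overlap around the ring; 2 ring double bonds (4 π electrons) plus a heteroatom lone pair (2) give 6 π electrons. That satisfies 4n+2 with n=1, so it is aromatic (pyrazole).
The second 5-membered ring with two adjacent nitrogens (one N–H, one =N–) is fully conjugated (every ring atom contributes a p orbital); 2 ring double bonds (4 π electrons) plus a heteroatom lone pair (2) give 6 π electrons. That satisfies 4n+2 with n=1, so it is aromatic (pyrazole).
The 6-membered ring with one N–H has only sp³ atoms, so it is not fully conjugated — not aromatic (piperidine).
The 7-membered ring has one sp³ carbon, so it is not fully conjugated — not aromatic (cycloheptatriene).
3 of the 5 rings are aromatic. Total: 3.

3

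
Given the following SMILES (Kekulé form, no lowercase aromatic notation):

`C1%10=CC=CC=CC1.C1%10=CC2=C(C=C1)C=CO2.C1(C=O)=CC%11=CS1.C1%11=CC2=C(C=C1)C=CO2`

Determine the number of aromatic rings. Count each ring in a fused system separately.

5

The SMILES encodes a seven-membered carbon ring with three C=C double bonds and one sp³ carbon; a six-membered carbon ring with three alternating C=C double bonds, fused to a five-membered ring containing one oxygen and two C=C double bonds; a five-membered ring of four carbons and one sulfur, with two C=C double bonds; a six-membered carbon ring with three alternating C=C double bonds, fused to a five-membered ring containing one oxygen and two C=C double bonds.
The 7-membered ring has one sp³ carbon, so it is not fully conjugated — not aromatic (cycloheptatriene).
The fused 6/5-membered bicyclic (with one oxygen) is a single π system with 9 sp² atoms and 10 π electrons from ring double bonds plus a heteroatom lone pair. 10 = 4(2)+2, so the system is aromatic and both rings count as aromatic (benzofuran).
The 5-membered ring with one sulfur is fully conjugated (every ring atom contributes a p orbital); 2 ring double bonds (4 π electrons) plus a heteroatom lone pair (2) give 6 π electrons. That satisfies 4n+2 with n=1, so it is aromatic (thiophene).
The fused 6/5-membered bicyclic (with one oxygen) is a single π system with 9 sp² atoms and 10 π electrons from ring double bonds plus a heteroatom lone pair. 10 = 4(2)+2, so the system is aromatic and both rings count as aromatic (benzofuran).
5 of the 6 rings are aromatic. Total: 5.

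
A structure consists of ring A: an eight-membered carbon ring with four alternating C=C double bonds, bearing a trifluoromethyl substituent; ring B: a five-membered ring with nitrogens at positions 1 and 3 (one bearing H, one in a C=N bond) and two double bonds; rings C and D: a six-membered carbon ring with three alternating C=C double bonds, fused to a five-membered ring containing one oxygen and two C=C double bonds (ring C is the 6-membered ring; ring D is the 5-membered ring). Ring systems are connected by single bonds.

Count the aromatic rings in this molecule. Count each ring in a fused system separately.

3

Ring A has only sp² ring atoms; a planar conformation would have a fully conjugated π system of 8 electrons. But 8 = 4(2), which is 4n not 4n+2, so ring A is not aromatic (cyclooctatetraene) — cyclooctatetraene distorts into a non-planar tub to avoid antiaromaticity.
Ring B is fully conjugated (every ring atom contributes a p orbital); 2 ring double bonds (4 π electrons) plus a heteroatom lone pair (2) give 6 π electrons. Since 6 = 4n+2 (n=1), ring B is aromatic (imidazole).
Rings C and D form a fused bicyclic system (with one oxygen) with 9 sp² atoms and 10 π electrons from ring double bonds plus a heteroatom lone pair. 10 = 4(2)+2, so the system is aromatic and both rings count as aromatic (benzofuran).
Aromatic: B, C, D. Total: 3.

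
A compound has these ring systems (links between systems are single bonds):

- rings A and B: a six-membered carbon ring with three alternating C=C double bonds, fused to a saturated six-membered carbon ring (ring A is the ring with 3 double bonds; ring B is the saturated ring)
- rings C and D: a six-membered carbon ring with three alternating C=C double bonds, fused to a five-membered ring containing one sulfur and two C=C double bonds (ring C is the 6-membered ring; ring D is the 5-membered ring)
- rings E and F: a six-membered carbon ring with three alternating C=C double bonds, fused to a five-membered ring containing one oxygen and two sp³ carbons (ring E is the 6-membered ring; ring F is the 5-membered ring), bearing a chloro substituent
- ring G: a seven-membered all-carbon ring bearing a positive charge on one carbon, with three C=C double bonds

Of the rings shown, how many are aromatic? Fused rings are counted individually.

Ring A is fully conjugated (every ring atom contributes a p orbital); 3 ring double bonds give 6 π electrons. That satisfies 4n+2 with n=1, so ring A is aromatic (benzene ring).
Ring B has four sp³ carbons, so it is not fully conjugated — not aromatic (cyclohexane ring).
Rings C and D form a fused bicyclic system (with one sulfur) with 9 sp² atoms and 10 π electrons from ring double bonds plus a heteroatom lone pair. 10 = 4(2)+2, so the system is aromatic and both rings count as aromatic (benzothiophene).
Ring E is planar and fully conjugated; 3 ring double bonds give 6 π electrons. Since 6 = 4n+2 (n=1), ring E is aromatic (benzene ring).
Ring F has two sp³ carbons, so it is not fully conjugated — not aromatic (oxolane ring).
Ring G is planar and fully conjugated; 3 ring double bonds (6 π electrons) plus the carbocation's empty p orbital (0, but keeps the ring conjugated) give 6 π electrons. Since 6 = 4n+2 (n=1), ring G is aromatic (tropylium cation).
Aromatic: A, C, D, E, G. Total: 5.

5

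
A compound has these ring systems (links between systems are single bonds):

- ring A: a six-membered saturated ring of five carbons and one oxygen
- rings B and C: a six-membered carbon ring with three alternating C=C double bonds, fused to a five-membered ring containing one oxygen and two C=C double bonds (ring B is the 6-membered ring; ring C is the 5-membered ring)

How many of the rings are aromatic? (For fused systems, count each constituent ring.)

2

Ring A has only sp³ atoms, so it is not fully conjugated — not aromatic (tetrahydropyran).
Rings B and C form a fused bicyclic system (with one oxygen) with 9 sp² atoms and 10 π electrons from ring double bonds plus a heteroatom lone pair. 10 = 4(2)+2, so the system is aromatic and both rings count as aromatic (benzofuran).
Aromatic: B, C. Total: 2.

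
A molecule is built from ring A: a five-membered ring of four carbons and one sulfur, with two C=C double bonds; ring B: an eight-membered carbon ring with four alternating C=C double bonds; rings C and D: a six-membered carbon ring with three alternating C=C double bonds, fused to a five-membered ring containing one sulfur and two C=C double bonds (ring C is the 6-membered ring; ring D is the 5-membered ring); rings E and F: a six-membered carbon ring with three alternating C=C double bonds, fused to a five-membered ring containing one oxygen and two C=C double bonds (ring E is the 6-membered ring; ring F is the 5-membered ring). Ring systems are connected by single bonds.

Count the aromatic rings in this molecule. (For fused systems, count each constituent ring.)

Ring A has a continuous p-orbital overlap around the ring; 2 ring double bonds (4 π electrons) plus a heteroatom lone pair (2) give 6 π electrons. Since 6 = 4n+2 (n=1), ring A is aromatic (thiophene).
Ring B has only sp² ring atoms; a planar conformation would have a fully conjugated π system of 8 electrons. But 8 = 4(2), which is 4n not 4n+2, so ring B is not aromatic (cyclooctatetraene) — cyclooctatetraene distorts into a non-planar tub to avoid antiaromaticity.
Rings C and D form a fused bicyclic system (with one sulfur) with 9 sp² atoms and 10 π electrons from ring double bonds plus a heteroatom lone pair. 10 = 4(2)+2, so the system is aromatic and both rings count as aromatic (benzothiophene).
Rings E and F form a fused bicyclic system (with one oxygen) with 9 sp² atoms and 10 π electrons from ring double bonds plus a heteroatom lone pair. 10 = 4(2)+2, so the system is aromatic and both rings count as aromatic (benzofuran).
Aromatic: A, C, D, E, F. Total: 5.

5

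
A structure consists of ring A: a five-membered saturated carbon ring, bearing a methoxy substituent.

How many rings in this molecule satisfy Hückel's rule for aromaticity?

Ring A has only sp³ atoms, so it is not fully conjugated — not aromatic (cyclopentane).

0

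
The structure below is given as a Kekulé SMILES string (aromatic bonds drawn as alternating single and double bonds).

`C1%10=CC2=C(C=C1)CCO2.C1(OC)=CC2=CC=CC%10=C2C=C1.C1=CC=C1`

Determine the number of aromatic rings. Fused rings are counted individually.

The SMILES encodes a six-membered carbon ring with three alternating C=C double bonds, fused to a five-membered ring containing one oxygen and two sp³ carbons; two fused six-membered carbon rings, each with three alternating C=C double bonds; a four-membered carbon ring with two alternating C=C double bonds.
The 6-membered ring has a continuous p-orbital overlap around the ring; 3 ring double bonds give 6 π electrons. That satisfies 4n+2 with n=1, so it is aromatic (benzene ring).
The 5-membered ring with one oxygen has two sp³ carbons, so it is not fully conjugated — not aromatic (oxolane ring).
The fused 6/6-membered bicyclic is a single π system with 10 sp² atoms and 10 π electrons from ring double bonds. 10 = 4(2)+2, so the system is aromatic and both rings count as aromatic (naphthalene).
The 4-membered ring has only sp² ring atoms; a planar conformation would have a fully conjugated π system of 4 electrons. But 4 = 4(1), which is 4n not 4n+2, so it is not aromatic (cyclobutadiene) — cyclobutadiene is antiaromatic and distorts to a rectangle.
3 of the 5 rings are aromatic. Total: 3.

3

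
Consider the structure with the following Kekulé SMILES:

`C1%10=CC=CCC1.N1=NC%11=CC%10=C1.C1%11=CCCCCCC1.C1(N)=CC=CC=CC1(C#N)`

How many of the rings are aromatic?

1

The SMILES encodes a six-membered carbon ring with two conjugated C=C double bonds and two sp³ carbons; a six-membered ring with two adjacent nitrogens and three alternating double bonds; an eight-membered carbon ring with one C=C double bond; a seven-membered carbon ring with three C=C double bonds and one sp³ carbon.
The 6-membered ring has two sp³ carbons, so it is not fully conjugated — not aromatic (1,3-cyclohexadiene).
The 6-membered ring with two nitrogens (1,2) is fully conjugated (every ring atom contributes a p orbital); 3 ring double bonds give 6 π electrons. That satisfies 4n+2 with n=1, so it is aromatic (pyridazine).
The 8-membered ring has six sp³ carbons, so it is not fully conjugated — not aromatic (cyclooctene).
The 7-membered ring has one sp³ carbon, so it is not fully conjugated — not aromatic (cycloheptatriene).
1 of the 4 rings is aromatic. Total: 1.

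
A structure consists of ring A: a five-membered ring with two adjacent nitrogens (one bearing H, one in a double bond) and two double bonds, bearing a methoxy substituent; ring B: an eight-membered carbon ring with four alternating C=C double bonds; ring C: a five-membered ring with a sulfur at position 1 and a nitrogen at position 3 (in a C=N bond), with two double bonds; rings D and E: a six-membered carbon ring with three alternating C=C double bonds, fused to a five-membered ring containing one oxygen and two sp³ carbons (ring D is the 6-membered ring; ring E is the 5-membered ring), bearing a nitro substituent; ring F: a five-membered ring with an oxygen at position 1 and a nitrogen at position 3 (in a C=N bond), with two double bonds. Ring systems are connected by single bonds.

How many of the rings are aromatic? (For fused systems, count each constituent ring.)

4

Ring A is fully conjugated (every ring atom contributes a p orbital); 2 ring double bonds (4 π electrons) plus a heteroatom lone pair (2) give 6 π electrons. That satisfies 4n+2 with n=1, so ring A is aromatic (pyrazole).
Ring B has only sp² ring atoms; a planar conformation would have a fully conjugated π system of 8 electrons. But 8 = 4(2), which is 4n not 4n+2, so ring B is not aromatic (cyclooctatetraene) — cyclooctatetraene distorts into a non-planar tub to avoid antiaromaticity.
Ring C is planar and fully conjugated; 2 ring double bonds (4 π electrons) plus a heteroatom lone pair (2) give 6 π electrons. That satisfies 4n+2 with n=1, so ring C is aromatic (thiazole).
Ring D is planar and fully conjugated; 3 ring double bonds give 6 π electrons. That satisfies 4n+2 with n=1, so ring D is aromatic (benzene ring).
Ring E has two sp³ carbons, so it is not fully conjugated — not aromatic (oxolane ring).
Ring F has a continuous p-orbital overlap around the ring; 2 ring double bonds (4 π electrons) plus a heteroatom lone pair (2) give 6 π electrons. 6 = 4(1)+2, so ring F is aromatic (oxazole).
Aromatic: A, C, D, F. Total: 4.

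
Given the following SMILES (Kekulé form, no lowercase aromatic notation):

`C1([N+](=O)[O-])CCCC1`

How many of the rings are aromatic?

0

The SMILES encodes a five-membered saturated carbon ring.
The 5-membered ring has only sp³ atoms, so it is not fully conjugated — not aromatic (cyclopentane).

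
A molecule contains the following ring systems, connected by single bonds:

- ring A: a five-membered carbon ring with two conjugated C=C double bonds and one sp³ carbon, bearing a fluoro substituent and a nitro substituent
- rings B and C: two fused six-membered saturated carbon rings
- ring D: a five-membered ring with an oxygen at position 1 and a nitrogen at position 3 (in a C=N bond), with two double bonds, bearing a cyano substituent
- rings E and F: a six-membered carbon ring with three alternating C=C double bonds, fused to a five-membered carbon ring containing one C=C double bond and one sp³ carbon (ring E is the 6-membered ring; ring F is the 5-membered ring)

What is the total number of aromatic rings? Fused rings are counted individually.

2

Ring A has one sp³ carbon, so it is not fully conjugated — not aromatic (cyclopentadiene).
Ring B has only sp³ atoms, so it is not fully conjugated — not aromatic (cyclohexane ring).
Ring C has only sp³ atoms, so it is not fully conjugated — not aromatic (cyclohexane ring).
Ring D is planar and fully conjugated; 2 ring double bonds (4 π electrons) plus a heteroatom lone pair (2) give 6 π electrons. That satisfies 4n+2 with n=1, so ring D is aromatic (oxazole).
Ring E is fully conjugated (every ring atom contributes a p orbital); 3 ring double bonds give 6 π electrons. 6 = 4(1)+2, so ring E is aromatic (benzene ring).
Ring F has one sp³ carbon, so it is not fully conjugated — not aromatic (cyclopentene ring).
Aromatic: D, E. Total: 2.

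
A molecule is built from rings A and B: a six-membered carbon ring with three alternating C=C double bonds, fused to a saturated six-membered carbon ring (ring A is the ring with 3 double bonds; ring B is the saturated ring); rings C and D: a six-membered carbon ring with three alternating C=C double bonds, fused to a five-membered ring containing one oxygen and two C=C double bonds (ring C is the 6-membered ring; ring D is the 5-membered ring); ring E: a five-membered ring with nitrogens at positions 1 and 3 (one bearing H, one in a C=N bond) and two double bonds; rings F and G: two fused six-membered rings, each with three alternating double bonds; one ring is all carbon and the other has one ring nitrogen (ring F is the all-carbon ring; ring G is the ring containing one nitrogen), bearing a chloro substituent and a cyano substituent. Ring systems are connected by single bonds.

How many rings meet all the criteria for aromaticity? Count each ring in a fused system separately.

6

Ring A has a continuous p-orbital overlap around the ring; 3 ring double bonds give 6 π electrons. Since 6 = 4n+2 (n=1), ring A is aromatic (benzene ring).
Ring B has four sp³ carbons, so it is not fully conjugated — not aromatic (cyclohexane ring).
Rings C and D form a fused bicyclic system (with one oxygen) with 9 sp² atoms and 10 π electrons from ring double bonds plus a heteroatom lone pair. 10 = 4(2)+2, so the system is aromatic and both rings count as aromatic (benzofuran).
Ring E is fully conjugated (every ring atom contributes a p orbital); 2 ring double bonds (4 π electrons) plus a heteroatom lone pair (2) give 6 π electrons. That satisfies 4n+2 with n=1, so ring E is aromatic (imidazole).
Rings F and G form a fused bicyclic system (with one nitrogen) with 10 sp² atoms and 10 π electrons from ring double bonds. 10 = 4(2)+2, so the system is aromatic and both rings count as aromatic (quinoline).
Aromatic: A, C, D, E, F, G. Total: 6.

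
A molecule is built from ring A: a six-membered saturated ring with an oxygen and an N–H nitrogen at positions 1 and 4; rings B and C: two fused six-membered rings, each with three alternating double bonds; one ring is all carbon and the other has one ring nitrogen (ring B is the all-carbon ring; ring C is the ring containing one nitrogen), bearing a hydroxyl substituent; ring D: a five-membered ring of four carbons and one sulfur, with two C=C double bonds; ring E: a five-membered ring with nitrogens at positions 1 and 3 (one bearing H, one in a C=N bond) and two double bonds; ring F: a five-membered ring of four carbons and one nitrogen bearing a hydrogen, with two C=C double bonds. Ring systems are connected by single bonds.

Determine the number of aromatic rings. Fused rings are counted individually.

5

Ring A has only sp³ atoms, so it is not fully conjugated — not aromatic (morpholine).
Rings B and C form a fused bicyclic system (with one nitrogen) with 10 sp² atoms and 10 π electrons from ring double bonds. 10 = 4(2)+2, so the system is aromatic and both rings count as aromatic (quinoline).
Ring D has a continuous p-orbital overlap around the ring; 2 ring double bonds (4 π electrons) plus a heteroatom lone pair (2) give 6 π electrons. 6 = 4(1)+2, so ring D is aromatic (thiophene).
Ring E has a continuous p-orbital overlap around the ring; 2 ring double bonds (4 π electrons) plus a heteroatom lone pair (2) give 6 π electrons. 6 = 4(1)+2, so ring E is aromatic (imidazole).
Ring F is fully conjugated (every ring atom contributes a p orbital); 2 ring double bonds (4 π electrons) plus a heteroatom lone pair (2) give 6 π electrons. 6 = 4(1)+2, so ring F is aromatic (pyrrole).
Aromatic: B, C, D, E, F. Total: 5.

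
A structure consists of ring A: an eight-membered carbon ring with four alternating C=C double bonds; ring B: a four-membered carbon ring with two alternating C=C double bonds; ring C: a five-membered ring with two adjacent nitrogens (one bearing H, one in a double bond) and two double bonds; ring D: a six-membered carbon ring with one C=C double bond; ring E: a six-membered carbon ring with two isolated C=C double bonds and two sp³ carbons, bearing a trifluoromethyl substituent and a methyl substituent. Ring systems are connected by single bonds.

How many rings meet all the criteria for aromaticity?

Ring A has only sp² ring atoms; a planar conformation would have a fully conjugated π system of 8 electrons. But 8 = 4(2), which is 4n not 4n+2, so ring A is not aromatic (cyclooctatetraene) — cyclooctatetraene distorts into a non-planar tub to avoid antiaromaticity.
Ring B has only sp² ring atoms; a planar conformation would have a fully conjugated π system of 4 electrons. But 4 = 4(1), which is 4n not 4n+2, so ring B is not aromatic (cyclobutadiene) — cyclobutadiene is antiaromatic and distorts to a rectangle.
Ring C is planar and fully conjugated; 2 ring double bonds (4 π electrons) plus a heteroatom lone pair (2) give 6 π electrons. That satisfies 4n+2 with n=1, so ring C is aromatic (pyrazole).
Ring D has four sp³ carbons, so it is not fully conjugated — not aromatic (cyclohexene).
Ring E has two sp³ carbons, so it is not fully conjugated — not aromatic (1,4-cyclohexadiene).
Aromatic: C. Total: 1.

1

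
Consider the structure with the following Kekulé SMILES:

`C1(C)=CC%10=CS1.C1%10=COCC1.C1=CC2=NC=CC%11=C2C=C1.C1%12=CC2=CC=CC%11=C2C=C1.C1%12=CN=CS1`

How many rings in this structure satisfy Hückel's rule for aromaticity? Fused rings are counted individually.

6

The SMILES encodes a five-membered ring of four carbons and one sulfur, with two C=C double bonds; a five-membered ring of four carbons and one oxygen, with one C=C double bond and two sp³ carbons; two fused six-membered rings, each with three alternating double bonds; one ring is all carbon and the other has one ring nitrogen; two fused six-membered carbon rings, each with three alternating C=C double bonds; a five-membered ring with a sulfur at position 1 and a nitrogen at position 3 (in a C=N bond), with two double bonds.
The 5-membered ring with one sulfur is planar and fully conjugated; 2 ring double bonds (4 π electrons) plus a heteroatom lone pair (2) give 6 π electrons. Since 6 = 4n+2 (n=1), it is aromatic (thiophene).
The 5-membered ring with one oxygen has two sp³ carbons, so it is not fully conjugated — not aromatic (2,3-dihydrofuran).
The fused 6/6-membered bicyclic (with one nitrogen) is a single π system with 10 sp² atoms and 10 π electrons from ring double bonds. 10 = 4(2)+2, so the system is aromatic and both rings count as aromatic (quinoline).
The fused 6/6-membered bicyclic is a single π system with 10 sp² atoms and 10 π electrons from ring double bonds. 10 = 4(2)+2, so the system is aromatic and both rings count as aromatic (naphthalene).
The 5-membered ring with one sulfur and one =N– is planar and fully conjugated; 2 ring double bonds (4 π electrons) plus a heteroatom lone pair (2) give 6 π electrons. Since 6 = 4n+2 (n=1), it is aromatic (thiazole).
6 of the 7 rings are aromatic. Total: 6.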